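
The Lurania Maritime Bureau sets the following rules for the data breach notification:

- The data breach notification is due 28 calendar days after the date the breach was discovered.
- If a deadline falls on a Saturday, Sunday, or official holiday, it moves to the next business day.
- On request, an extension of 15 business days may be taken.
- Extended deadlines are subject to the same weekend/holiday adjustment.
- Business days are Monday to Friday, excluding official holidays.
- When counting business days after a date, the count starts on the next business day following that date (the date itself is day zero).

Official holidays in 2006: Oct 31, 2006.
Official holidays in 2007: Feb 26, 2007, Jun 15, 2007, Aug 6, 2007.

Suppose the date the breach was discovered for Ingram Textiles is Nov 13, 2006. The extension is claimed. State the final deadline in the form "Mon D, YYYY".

From Nov 13, 2006, 28 calendar days later is Dec 11, 2006.
Since Dec 11, 2006 is a Monday and not a holiday, the date is unchanged.
The 15-business-day extension runs from Dec 11, 2006 to Jan 1, 2007.
Jan 1, 2007 falls on a Monday, which is a business day, so no adjustment is needed.
Final deadline: Jan 1, 2007.

Jan 1, 2007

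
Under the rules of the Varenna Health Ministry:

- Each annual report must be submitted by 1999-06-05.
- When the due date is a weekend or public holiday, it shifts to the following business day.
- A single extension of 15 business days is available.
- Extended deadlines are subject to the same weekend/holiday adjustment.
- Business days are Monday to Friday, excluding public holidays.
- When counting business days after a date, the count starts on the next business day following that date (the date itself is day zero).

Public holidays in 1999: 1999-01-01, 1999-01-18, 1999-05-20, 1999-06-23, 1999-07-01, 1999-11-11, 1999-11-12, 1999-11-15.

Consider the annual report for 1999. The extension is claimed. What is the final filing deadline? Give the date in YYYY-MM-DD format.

Start from the fixed due date, 1999-06-05.
1999-06-05 is a Saturday, so it moves to the next business day, 1999-06-07 (Monday).
Applying the 15-business-day extension: 15 business days after 1999-06-07 is 1999-06-29.
1999-06-29 falls on a Tuesday, which is a business day, so no adjustment is needed.
Final deadline: 1999-06-29.

1999-06-29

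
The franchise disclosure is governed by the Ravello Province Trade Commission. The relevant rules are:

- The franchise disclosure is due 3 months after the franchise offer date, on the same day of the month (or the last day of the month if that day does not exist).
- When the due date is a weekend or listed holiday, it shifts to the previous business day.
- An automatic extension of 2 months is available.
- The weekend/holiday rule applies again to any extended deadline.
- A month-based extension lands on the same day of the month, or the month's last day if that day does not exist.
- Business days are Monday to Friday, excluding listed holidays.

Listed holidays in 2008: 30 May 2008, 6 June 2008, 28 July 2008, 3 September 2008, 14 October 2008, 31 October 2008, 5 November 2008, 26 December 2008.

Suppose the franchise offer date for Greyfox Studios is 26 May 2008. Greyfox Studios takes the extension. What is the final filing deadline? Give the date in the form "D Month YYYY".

24 October 2008

3 months after 26 May 2008, on the same day of the month, is 26 August 2008.
Since 26 August 2008 is a Tuesday and not a holiday, the date is unchanged.
The 2 months extension carries 26 August 2008 to 26 October 2008.
26 October 2008 falls on a Sunday. Rolling to the preceding business day gives 24 October 2008, a Friday.
Final deadline: 24 October 2008.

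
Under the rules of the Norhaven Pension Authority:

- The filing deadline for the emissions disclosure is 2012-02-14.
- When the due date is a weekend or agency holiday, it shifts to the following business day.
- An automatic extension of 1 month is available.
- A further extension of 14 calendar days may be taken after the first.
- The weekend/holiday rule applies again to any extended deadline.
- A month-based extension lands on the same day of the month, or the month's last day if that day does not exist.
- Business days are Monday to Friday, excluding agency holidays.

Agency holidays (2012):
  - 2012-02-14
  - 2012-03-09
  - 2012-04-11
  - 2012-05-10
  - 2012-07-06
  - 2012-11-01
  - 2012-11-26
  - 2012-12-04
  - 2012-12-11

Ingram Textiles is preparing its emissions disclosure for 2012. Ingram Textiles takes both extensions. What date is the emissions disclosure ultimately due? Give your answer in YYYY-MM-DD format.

2012-03-29

Start from the fixed due date, 2012-02-14.
2012-02-14 falls on a listed holiday. Rolling to the next business day gives 2012-02-15, a Wednesday.
Add 1 month to 2012-02-15: 2012-03-15.
2012-03-15 (Thursday) is already a business day.
The 14-calendar-day extension moves the deadline from 2012-03-15 to 2012-03-29.
2012-03-29 is a Thursday and not a listed holiday, so it stands.
Final deadline: 2012-03-29.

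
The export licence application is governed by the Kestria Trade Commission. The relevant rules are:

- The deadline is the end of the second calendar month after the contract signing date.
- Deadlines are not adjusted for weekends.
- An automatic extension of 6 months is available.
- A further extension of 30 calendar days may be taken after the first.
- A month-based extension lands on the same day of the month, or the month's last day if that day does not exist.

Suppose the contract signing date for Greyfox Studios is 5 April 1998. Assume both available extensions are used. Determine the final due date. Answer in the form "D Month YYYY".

2 months after 5 April 1998 falls in June 1998; the last day of that month is 30 June 1998.
No adjustment is made for weekends or holidays, so 30 June 1998 stands.
The 6 months extension carries 30 June 1998 to 30 December 1998.
No adjustment is made for weekends or holidays, so 30 December 1998 stands.
Applying the 30-calendar-day extension: 30 December 1998 + 30 days = 29 January 1999.
29 January 1999 is a Friday; no weekend or holiday adjustment applies.
Final deadline: 29 January 1999.

29 January 1999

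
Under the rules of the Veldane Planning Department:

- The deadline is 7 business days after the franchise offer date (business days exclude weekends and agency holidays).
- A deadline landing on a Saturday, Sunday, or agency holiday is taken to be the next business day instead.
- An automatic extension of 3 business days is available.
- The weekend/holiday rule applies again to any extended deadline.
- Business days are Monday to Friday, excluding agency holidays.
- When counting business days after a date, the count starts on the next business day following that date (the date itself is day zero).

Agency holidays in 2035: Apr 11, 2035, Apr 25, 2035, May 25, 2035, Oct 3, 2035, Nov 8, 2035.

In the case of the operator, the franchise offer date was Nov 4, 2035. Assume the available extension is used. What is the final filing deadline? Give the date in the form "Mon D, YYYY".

Counting 7 business days after Nov 4, 2035 (skipping weekends and listed holidays) reaches Nov 14, 2035.
Since Nov 14, 2035 is a Wednesday and not a holiday, the date is unchanged.
The 3-business-day extension runs from Nov 14, 2035 to Nov 19, 2035.
Nov 19, 2035 (Monday) is already a business day.
The final due date is Nov 19, 2035.

Nov 19, 2035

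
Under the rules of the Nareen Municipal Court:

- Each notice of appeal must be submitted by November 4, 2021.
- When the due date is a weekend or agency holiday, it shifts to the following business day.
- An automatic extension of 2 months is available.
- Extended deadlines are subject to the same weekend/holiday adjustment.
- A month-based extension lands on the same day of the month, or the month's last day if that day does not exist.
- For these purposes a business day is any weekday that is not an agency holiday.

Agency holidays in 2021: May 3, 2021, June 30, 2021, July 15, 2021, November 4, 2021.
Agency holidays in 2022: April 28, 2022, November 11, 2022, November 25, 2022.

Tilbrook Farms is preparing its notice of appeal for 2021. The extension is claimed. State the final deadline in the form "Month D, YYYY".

January 5, 2022

The statutory due date is November 4, 2021.
Because November 4, 2021 is a listed holiday, the deadline becomes November 5, 2021 (Friday).
Applying the 2 months extension: 2 months after November 5, 2021 is January 5, 2022.
Since January 5, 2022 is a Wednesday and not a holiday, the date is unchanged.
Deadline: January 5, 2022.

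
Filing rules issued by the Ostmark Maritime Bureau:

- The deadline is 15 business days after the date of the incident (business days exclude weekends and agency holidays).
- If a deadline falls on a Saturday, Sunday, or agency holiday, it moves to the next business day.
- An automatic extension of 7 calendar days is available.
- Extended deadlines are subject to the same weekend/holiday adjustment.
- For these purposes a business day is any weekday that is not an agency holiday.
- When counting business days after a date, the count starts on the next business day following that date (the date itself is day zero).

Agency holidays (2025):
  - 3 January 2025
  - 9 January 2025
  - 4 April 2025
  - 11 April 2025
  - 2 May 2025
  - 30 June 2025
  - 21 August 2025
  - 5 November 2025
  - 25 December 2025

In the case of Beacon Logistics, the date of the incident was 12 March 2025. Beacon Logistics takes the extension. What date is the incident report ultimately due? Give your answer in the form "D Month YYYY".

Starting the day after 12 March 2025 and counting 15 business days lands on 2 April 2025.
Since 2 April 2025 is a Wednesday and not a holiday, the date is unchanged.
Applying the 7-calendar-day extension: 2 April 2025 + 7 days = 9 April 2025.
9 April 2025 falls on a Wednesday, which is a business day, so no adjustment is needed.
The final due date is 9 April 2025.

9 April 2025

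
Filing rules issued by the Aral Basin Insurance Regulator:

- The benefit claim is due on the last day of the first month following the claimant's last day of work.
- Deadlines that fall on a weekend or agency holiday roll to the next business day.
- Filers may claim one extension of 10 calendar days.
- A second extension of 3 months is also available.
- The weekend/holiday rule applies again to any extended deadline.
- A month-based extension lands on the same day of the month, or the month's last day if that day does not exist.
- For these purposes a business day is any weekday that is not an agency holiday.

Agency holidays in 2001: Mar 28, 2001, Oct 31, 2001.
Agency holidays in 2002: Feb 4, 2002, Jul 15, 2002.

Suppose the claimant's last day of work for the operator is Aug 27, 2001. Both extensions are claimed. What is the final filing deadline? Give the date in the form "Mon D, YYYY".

Jan 11, 2002

1 month after Aug 27, 2001 is September 2001; that month ends on Sep 30, 2001.
Sep 30, 2001 is a Sunday; the next business day is Oct 1, 2001 (Monday).
Applying the 10-calendar-day extension: Oct 1, 2001 + 10 days = Oct 11, 2001.
Since Oct 11, 2001 is a Thursday and not a holiday, the date is unchanged.
Applying the 3 months extension: 3 months after Oct 11, 2001 is Jan 11, 2002.
Jan 11, 2002 (Friday) is already a business day.
The final due date is Jan 11, 2002.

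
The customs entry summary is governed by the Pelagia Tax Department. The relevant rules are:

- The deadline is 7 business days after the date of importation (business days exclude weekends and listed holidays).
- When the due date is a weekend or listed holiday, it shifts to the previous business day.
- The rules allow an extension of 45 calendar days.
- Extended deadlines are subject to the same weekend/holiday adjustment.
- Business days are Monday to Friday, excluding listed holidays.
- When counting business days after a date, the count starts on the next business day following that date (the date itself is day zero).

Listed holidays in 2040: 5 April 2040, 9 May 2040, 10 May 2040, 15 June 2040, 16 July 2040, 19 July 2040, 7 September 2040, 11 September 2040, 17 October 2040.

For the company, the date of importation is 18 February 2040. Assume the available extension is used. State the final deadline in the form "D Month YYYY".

Starting the day after 18 February 2040 and counting 7 business days lands on 28 February 2040.
Since 28 February 2040 is a Tuesday and not a holiday, the date is unchanged.
With the 45-day extension, 28 February 2040 becomes 13 April 2040.
13 April 2040 is a Friday and not a listed holiday, so it stands.
Deadline: 13 April 2040.

13 April 2040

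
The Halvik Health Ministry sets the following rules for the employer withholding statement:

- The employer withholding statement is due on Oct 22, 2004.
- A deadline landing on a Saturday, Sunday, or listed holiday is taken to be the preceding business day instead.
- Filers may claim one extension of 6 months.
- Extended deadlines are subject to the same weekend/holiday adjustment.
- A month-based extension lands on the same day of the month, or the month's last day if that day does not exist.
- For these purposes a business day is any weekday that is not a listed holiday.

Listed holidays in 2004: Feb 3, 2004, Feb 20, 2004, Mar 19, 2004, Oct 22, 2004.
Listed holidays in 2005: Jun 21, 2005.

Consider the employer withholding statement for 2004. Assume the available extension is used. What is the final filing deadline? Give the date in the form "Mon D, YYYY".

Apr 21, 2005

Start from the fixed due date, Oct 22, 2004.
Oct 22, 2004 is a listed holiday; the preceding business day is Oct 21, 2004 (Thursday).
The 6 months extension carries Oct 21, 2004 to Apr 21, 2005.
Since Apr 21, 2005 is a Thursday and not a holiday, the date is unchanged.
Deadline: Apr 21, 2005.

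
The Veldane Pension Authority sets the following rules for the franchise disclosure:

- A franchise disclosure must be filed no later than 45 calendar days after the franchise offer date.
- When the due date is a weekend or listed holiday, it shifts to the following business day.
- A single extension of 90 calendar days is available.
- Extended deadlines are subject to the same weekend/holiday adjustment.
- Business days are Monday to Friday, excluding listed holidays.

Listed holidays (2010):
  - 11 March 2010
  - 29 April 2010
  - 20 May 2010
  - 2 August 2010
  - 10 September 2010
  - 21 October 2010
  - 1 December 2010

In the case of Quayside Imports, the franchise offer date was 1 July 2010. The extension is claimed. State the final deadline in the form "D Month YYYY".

15 November 2010

Adding 45 calendar days to 1 July 2010 gives 15 August 2010.
15 August 2010 is a Sunday; the next business day is 16 August 2010 (Monday).
Add the 90 calendar-day extension to 16 August 2010: 14 November 2010.
14 November 2010 falls on a Sunday. Rolling to the next business day gives 15 November 2010, a Monday.
The final due date is 15 November 2010.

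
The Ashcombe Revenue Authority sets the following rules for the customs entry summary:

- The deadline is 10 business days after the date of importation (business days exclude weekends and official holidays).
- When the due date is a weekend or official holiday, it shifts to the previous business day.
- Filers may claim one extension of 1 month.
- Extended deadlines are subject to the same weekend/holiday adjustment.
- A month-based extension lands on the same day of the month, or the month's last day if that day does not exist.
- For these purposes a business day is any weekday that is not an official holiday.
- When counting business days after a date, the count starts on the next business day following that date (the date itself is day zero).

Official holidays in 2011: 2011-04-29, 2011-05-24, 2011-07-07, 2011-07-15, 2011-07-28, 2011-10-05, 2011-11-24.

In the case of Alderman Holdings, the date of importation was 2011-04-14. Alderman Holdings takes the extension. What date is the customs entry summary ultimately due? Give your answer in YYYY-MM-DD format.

2011-05-27

Counting 10 business days after 2011-04-14 (skipping weekends and listed holidays) reaches 2011-04-28.
Since 2011-04-28 is a Thursday and not a holiday, the date is unchanged.
The 1 month extension carries 2011-04-28 to 2011-05-28.
2011-05-28 is a Saturday, so it moves to the preceding business day, 2011-05-27 (Friday).
So the filing is due 2011-05-27.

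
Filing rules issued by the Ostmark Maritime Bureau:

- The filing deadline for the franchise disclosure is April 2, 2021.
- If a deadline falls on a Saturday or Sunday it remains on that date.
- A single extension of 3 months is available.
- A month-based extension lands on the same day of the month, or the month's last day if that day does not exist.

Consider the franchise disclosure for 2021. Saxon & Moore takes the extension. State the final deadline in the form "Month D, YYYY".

July 2, 2021

The stated deadline is April 2, 2021.
April 2, 2021 is a Friday; no weekend or holiday adjustment applies.
The 3 months extension carries April 2, 2021 to July 2, 2021.
July 2, 2021 falls on a Friday. The rules make no weekend/holiday allowance, so it remains July 2, 2021.
So the filing is due July 2, 2021.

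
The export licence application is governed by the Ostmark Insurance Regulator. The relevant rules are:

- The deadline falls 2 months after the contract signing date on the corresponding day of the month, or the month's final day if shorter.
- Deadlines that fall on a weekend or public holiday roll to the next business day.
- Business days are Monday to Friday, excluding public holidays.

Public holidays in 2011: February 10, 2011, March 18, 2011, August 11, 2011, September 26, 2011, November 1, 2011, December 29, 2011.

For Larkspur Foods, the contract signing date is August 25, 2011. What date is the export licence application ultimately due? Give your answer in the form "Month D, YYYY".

October 25, 2011

2 months from August 25, 2011 is October 25, 2011.
October 25, 2011 (Tuesday) is already a business day.
So the filing is due October 25, 2011.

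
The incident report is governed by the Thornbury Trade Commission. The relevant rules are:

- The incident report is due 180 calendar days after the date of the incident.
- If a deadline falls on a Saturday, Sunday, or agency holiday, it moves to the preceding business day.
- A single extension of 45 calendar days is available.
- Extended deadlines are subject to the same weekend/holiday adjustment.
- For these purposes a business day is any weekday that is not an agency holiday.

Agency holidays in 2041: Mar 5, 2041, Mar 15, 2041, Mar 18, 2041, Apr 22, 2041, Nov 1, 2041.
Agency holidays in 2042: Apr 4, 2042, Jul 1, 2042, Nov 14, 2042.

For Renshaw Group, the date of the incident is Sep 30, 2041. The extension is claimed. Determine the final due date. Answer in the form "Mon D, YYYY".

May 12, 2042

Trigger date Sep 30, 2041 + 180 calendar days = Mar 29, 2042.
Because Mar 29, 2042 is a Saturday, the deadline becomes Mar 28, 2042 (Friday).
With the 45-day extension, Mar 28, 2042 becomes May 12, 2042.
May 12, 2042 (Monday) is already a business day.
The final due date is May 12, 2042.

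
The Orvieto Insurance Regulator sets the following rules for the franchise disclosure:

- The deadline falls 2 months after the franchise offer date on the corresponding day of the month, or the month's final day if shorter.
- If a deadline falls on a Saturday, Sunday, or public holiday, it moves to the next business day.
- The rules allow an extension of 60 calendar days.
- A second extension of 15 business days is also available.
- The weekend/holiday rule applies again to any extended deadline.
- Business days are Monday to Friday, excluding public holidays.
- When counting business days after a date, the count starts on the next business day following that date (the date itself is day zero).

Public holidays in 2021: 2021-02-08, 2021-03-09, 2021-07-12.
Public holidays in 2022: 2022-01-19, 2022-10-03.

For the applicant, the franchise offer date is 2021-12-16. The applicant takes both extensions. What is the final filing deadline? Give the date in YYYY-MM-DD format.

2022-05-09

2 months after 2021-12-16, on the same day of the month, is 2022-02-16.
2022-02-16 is a Wednesday and not a listed holiday, so it stands.
Add the 60 calendar-day extension to 2022-02-16: 2022-04-17.
2022-04-17 is a Sunday, so it moves to the next business day, 2022-04-18 (Monday).
The 15-business-day extension runs from 2022-04-18 to 2022-05-09.
2022-05-09 falls on a Monday, which is a business day, so no adjustment is needed.
Final deadline: 2022-05-09.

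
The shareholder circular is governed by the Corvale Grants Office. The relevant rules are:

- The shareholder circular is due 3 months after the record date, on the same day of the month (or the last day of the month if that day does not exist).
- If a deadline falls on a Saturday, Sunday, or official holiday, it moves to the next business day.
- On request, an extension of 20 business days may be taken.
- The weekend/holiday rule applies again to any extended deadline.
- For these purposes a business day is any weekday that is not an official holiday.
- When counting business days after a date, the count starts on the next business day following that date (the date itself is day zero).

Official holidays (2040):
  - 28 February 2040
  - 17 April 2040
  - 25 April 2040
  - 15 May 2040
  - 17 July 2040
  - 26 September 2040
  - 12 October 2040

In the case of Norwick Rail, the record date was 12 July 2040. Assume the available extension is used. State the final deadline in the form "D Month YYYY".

Moving 3 months forward from 12 July 2040 on the corresponding day gives 12 October 2040.
Because 12 October 2040 is a listed holiday, the deadline becomes 15 October 2040 (Monday).
The 20-business-day extension runs from 15 October 2040 to 12 November 2040.
12 November 2040 is a Monday and not a listed holiday, so it stands.
Deadline: 12 November 2040.

12 November 2040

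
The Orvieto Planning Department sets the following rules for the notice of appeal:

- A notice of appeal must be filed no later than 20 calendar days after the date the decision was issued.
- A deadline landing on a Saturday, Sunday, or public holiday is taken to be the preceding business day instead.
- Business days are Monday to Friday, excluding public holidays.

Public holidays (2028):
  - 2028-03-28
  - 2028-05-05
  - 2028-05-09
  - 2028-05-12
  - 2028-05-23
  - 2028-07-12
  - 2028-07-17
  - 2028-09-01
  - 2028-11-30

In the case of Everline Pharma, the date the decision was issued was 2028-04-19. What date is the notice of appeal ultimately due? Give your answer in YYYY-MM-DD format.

From 2028-04-19, 20 calendar days later is 2028-05-09.
2028-05-09 is a listed holiday, so it moves to the preceding business day, 2028-05-08 (Monday).
So the filing is due 2028-05-08.

2028-05-08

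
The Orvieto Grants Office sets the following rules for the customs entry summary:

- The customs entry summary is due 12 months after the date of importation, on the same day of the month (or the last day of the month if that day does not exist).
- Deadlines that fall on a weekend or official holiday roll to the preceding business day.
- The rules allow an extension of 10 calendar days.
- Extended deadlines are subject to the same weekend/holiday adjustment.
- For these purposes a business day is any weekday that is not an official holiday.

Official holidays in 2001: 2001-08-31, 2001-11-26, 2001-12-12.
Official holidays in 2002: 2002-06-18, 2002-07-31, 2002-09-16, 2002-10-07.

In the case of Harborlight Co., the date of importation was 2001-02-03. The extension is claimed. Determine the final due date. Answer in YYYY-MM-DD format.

2002-02-11

12 months after 2001-02-03, on the same day of the month, is 2002-02-03.
2002-02-03 is a Sunday, so it moves to the preceding business day, 2002-02-01 (Friday).
Applying the 10-calendar-day extension: 2002-02-01 + 10 days = 2002-02-11.
2002-02-11 is a Monday and not a listed holiday, so it stands.
The final due date is 2002-02-11.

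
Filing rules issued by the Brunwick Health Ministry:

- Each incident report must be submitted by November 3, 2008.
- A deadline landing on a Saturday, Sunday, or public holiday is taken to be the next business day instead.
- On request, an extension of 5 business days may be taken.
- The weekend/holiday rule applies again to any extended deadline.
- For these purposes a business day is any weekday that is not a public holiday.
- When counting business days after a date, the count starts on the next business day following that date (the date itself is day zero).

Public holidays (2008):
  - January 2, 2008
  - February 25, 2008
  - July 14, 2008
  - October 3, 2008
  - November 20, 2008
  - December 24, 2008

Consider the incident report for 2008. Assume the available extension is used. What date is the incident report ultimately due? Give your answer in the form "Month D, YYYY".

The statutory due date is November 3, 2008.
November 3, 2008 is a Monday and not a listed holiday, so it stands.
The 5-business-day extension runs from November 3, 2008 to November 10, 2008.
Since November 10, 2008 is a Monday and not a holiday, the date is unchanged.
So the filing is due November 10, 2008.

November 10, 2008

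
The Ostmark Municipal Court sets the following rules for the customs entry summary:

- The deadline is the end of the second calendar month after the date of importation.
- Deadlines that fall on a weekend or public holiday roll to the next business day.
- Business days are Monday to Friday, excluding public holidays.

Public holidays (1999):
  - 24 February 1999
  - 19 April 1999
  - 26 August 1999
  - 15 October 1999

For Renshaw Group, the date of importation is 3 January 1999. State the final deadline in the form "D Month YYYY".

31 March 1999

2 months after 3 January 1999 is March 1999; that month ends on 31 March 1999.
31 March 1999 falls on a Wednesday, which is a business day, so no adjustment is needed.
Final deadline: 31 March 1999.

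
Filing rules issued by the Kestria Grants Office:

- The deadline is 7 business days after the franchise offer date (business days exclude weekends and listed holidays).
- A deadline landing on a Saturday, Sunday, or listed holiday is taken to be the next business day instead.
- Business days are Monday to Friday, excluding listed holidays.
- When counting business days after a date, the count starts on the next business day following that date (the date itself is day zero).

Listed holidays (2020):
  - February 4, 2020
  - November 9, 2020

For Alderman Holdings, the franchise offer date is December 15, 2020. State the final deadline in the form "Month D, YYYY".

Starting the day after December 15, 2020 and counting 7 business days lands on December 24, 2020.
December 24, 2020 falls on a Thursday, which is a business day, so no adjustment is needed.
So the filing is due December 24, 2020.

December 24, 2020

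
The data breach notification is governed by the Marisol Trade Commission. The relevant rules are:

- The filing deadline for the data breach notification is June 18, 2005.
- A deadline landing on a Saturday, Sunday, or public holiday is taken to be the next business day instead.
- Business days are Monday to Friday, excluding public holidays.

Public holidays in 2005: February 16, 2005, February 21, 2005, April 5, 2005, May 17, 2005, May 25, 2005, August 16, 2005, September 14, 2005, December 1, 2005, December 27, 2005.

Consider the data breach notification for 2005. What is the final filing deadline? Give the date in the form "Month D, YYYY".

June 20, 2005

The statutory due date is June 18, 2005.
June 18, 2005 falls on a Saturday. Rolling to the next business day gives June 20, 2005, a Monday.
Final deadline: June 20, 2005.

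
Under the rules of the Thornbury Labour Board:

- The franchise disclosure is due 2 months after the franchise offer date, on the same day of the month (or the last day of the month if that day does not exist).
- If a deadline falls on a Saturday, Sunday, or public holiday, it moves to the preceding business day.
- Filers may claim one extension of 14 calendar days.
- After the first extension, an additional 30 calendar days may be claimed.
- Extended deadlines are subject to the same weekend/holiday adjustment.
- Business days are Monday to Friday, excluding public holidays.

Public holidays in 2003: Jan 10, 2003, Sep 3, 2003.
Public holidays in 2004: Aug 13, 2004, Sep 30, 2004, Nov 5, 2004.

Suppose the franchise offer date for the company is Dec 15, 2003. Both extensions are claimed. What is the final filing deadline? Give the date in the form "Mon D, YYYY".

2 months after Dec 15, 2003, on the same day of the month, is Feb 15, 2004.
Because Feb 15, 2004 is a Sunday, the deadline becomes Feb 13, 2004 (Friday).
Add the 14 calendar-day extension to Feb 13, 2004: Feb 27, 2004.
Feb 27, 2004 falls on a Friday, which is a business day, so no adjustment is needed.
The 30-calendar-day extension moves the deadline from Feb 27, 2004 to Mar 28, 2004.
Because Mar 28, 2004 is a Sunday, the deadline becomes Mar 26, 2004 (Friday).
The final due date is Mar 26, 2004.

Mar 26, 2004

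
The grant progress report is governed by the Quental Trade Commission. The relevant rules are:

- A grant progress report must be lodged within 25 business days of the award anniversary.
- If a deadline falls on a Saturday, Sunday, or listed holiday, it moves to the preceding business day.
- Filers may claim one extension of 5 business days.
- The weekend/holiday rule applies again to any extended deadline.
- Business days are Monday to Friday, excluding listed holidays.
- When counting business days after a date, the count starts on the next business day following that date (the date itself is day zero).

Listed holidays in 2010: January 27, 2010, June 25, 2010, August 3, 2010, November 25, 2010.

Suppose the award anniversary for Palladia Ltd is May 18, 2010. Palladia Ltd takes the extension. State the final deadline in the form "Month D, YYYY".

Starting the day after May 18, 2010 and counting 25 business days lands on June 22, 2010.
Since June 22, 2010 is a Tuesday and not a holiday, the date is unchanged.
The 5-business-day extension runs from June 22, 2010 to June 30, 2010.
June 30, 2010 is a Wednesday and not a listed holiday, so it stands.
The final due date is June 30, 2010.

June 30, 2010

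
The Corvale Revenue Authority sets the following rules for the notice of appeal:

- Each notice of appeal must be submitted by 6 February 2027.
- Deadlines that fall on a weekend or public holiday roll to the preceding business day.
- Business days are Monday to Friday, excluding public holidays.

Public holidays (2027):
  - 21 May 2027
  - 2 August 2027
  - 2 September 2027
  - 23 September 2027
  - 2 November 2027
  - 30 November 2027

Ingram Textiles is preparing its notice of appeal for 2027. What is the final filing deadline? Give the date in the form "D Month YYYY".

Start from the fixed due date, 6 February 2027.
6 February 2027 falls on a Saturday. Rolling to the preceding business day gives 5 February 2027, a Friday.
Deadline: 5 February 2027.

5 February 2027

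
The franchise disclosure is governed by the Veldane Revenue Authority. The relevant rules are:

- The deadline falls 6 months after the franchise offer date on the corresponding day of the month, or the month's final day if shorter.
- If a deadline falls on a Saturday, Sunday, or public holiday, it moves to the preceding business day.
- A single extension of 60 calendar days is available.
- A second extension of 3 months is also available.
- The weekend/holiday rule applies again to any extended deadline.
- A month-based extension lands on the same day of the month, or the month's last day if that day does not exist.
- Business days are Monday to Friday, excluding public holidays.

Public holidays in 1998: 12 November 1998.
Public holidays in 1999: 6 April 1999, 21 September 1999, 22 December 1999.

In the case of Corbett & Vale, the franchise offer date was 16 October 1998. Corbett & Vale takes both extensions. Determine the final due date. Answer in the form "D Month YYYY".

6 months after 16 October 1998, on the same day of the month, is 16 April 1999.
16 April 1999 is a Friday and not a listed holiday, so it stands.
The 60-calendar-day extension moves the deadline from 16 April 1999 to 15 June 1999.
15 June 1999 is a Tuesday and not a listed holiday, so it stands.
Add 3 months to 15 June 1999: 15 September 1999.
15 September 1999 falls on a Wednesday, which is a business day, so no adjustment is needed.
Deadline: 15 September 1999.

15 September 1999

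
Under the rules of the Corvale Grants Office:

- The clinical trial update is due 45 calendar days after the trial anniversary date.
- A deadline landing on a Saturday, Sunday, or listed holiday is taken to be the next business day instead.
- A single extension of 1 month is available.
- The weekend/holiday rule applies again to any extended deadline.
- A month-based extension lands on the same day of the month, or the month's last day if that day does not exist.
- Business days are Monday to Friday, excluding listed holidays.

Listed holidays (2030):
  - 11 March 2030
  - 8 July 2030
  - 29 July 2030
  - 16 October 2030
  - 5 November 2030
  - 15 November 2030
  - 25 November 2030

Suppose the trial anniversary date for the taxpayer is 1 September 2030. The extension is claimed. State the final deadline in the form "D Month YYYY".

18 November 2030

From 1 September 2030, 45 calendar days later is 16 October 2030.
Because 16 October 2030 is a listed holiday, the deadline becomes 17 October 2030 (Thursday).
Applying the 1 month extension: 1 month after 17 October 2030 is 17 November 2030.
17 November 2030 is a Sunday, so it moves to the next business day, 18 November 2030 (Monday).
Deadline: 18 November 2030.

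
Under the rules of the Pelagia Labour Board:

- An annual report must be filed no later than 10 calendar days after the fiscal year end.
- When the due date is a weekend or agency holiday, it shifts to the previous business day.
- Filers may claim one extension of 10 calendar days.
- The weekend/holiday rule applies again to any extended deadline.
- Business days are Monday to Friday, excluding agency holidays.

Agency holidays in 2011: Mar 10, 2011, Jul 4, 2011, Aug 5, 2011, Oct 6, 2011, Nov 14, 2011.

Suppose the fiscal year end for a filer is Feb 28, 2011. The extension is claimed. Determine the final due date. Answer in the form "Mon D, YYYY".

10 calendar days after Feb 28, 2011 is Mar 10, 2011.
Mar 10, 2011 is a listed holiday; the preceding business day is Mar 9, 2011 (Wednesday).
Applying the 10-calendar-day extension: Mar 9, 2011 + 10 days = Mar 19, 2011.
Mar 19, 2011 is a Saturday, so it moves to the preceding business day, Mar 18, 2011 (Friday).
The final due date is Mar 18, 2011.

Mar 18, 2011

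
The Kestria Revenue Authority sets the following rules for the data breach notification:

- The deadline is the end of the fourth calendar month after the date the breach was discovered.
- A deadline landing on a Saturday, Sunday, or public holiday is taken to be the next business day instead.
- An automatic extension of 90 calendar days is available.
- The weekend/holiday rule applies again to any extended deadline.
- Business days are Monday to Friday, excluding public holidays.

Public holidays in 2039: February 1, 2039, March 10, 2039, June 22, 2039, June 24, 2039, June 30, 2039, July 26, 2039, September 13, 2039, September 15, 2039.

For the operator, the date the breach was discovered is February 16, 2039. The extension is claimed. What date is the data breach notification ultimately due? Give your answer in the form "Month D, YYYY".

4 months after February 16, 2039 falls in June 2039; the last day of that month is June 30, 2039.
June 30, 2039 is a listed holiday, so it moves to the next business day, July 1, 2039 (Friday).
Applying the 90-calendar-day extension: July 1, 2039 + 90 days = September 29, 2039.
September 29, 2039 falls on a Thursday, which is a business day, so no adjustment is needed.
Deadline: September 29, 2039.

September 29, 2039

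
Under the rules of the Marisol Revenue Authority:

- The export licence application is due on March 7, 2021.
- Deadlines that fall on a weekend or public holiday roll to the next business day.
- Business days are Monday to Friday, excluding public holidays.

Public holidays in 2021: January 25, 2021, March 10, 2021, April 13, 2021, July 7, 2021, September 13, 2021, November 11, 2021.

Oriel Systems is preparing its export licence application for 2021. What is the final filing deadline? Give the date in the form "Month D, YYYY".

The statutory due date is March 7, 2021.
March 7, 2021 is a Sunday; the next business day is March 8, 2021 (Monday).
Final deadline: March 8, 2021.

March 8, 2021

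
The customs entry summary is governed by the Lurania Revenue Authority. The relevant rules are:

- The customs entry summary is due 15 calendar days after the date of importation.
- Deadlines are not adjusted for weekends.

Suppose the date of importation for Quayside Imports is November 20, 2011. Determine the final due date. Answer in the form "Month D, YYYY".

December 5, 2011

15 calendar days after November 20, 2011 is December 5, 2011.
December 5, 2011 is a Monday; no weekend or holiday adjustment applies.
So the filing is due December 5, 2011.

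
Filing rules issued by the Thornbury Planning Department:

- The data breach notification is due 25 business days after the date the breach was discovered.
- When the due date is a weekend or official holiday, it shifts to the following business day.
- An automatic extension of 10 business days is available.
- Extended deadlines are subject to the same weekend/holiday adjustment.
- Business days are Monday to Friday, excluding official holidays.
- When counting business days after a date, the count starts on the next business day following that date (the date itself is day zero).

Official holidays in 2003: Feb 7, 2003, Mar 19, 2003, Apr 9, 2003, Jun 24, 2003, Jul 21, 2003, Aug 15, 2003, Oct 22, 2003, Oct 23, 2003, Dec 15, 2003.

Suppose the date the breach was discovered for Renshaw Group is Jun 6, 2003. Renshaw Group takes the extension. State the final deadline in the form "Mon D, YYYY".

25 business days after Jun 6, 2003, excluding weekends and holidays, is Jul 14, 2003.
Jul 14, 2003 (Monday) is already a business day.
The 10-business-day extension runs from Jul 14, 2003 to Jul 29, 2003.
Jul 29, 2003 falls on a Tuesday, which is a business day, so no adjustment is needed.
The final due date is Jul 29, 2003.

Jul 29, 2003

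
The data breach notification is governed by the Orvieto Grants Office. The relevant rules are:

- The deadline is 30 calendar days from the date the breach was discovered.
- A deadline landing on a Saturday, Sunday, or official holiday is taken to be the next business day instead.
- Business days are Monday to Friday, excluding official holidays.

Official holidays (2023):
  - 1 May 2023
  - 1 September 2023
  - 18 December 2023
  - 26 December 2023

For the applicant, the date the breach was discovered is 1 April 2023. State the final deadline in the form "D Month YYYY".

2 May 2023

Adding 30 calendar days to 1 April 2023 gives 1 May 2023.
Because 1 May 2023 is a listed holiday, the deadline becomes 2 May 2023 (Tuesday).
So the filing is due 2 May 2023.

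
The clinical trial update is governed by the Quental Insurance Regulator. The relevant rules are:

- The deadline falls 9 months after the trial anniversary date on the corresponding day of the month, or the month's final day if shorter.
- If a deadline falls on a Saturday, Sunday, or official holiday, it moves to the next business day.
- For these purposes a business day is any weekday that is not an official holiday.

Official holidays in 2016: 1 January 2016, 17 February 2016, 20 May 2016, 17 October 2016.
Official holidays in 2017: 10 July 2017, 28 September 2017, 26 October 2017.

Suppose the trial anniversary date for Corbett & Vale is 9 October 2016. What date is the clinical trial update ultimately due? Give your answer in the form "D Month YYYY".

11 July 2017

Moving 9 months forward from 9 October 2016 on the corresponding day gives 9 July 2017.
9 July 2017 is a Sunday; the next business day is 11 July 2017 (Tuesday).
The final due date is 11 July 2017.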